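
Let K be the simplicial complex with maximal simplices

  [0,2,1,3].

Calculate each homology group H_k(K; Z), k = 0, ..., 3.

Take the total order 0 < 1 < 2 < 3 on the vertex set. Then K (dimension 3) consists of the simplices:

  0-simplices (4): [0], [1], [2], [3]
  1-simplices (6): [0,1], [0,2], [0,3], [1,2], [1,3], [2,3]
  2-simplices (4): [0,1,2], [0,1,3], [0,2,3], [1,2,3]
  3-simplices (1): [0,1,2,3]

so the chain groups are C_0 ≅ Z^4, C_1 ≅ Z^6, C_2 ≅ Z^4, C_3 ≅ Z^1.

∂_1: C_1 → C_0 is given by ∂[p,q] = [q] − [p].
The 4×6 boundary matrix has rank 3 and Smith normal form diag(1,1,1).

The boundary map ∂_2: C_2 → C_1 maps a triangle to the signed sum of its edges. For instance
  ∂[0,2,3] = [2,3] − [0,3] + [0,2],
  ∂[0,1,2] = [1,2] − [0,2] + [0,1].
The resulting 6×4 matrix has rank 3, and its Smith normal form has invariant factors (1,1,1).

∂_3: C_3 → C_2 sends each 3-simplex σ to the alternating sum Σ_i (−1)^i (σ with its i-th vertex removed). For instance
  ∂[0,1,2,3] = [1,2,3] − [0,2,3] + [0,1,3] − [0,1,2].
As a 4×1 matrix over Z this has rank 1, with invariant factors (1).

Reading off H_k = ker ∂_k / im ∂_{k+1}:

  H_0: rank C_0 − rank ∂_1 = 4 − 3 = 1, and the invariant factors of ∂_1 are all 1, so H_0 ≅ Z.
  H_1: rank ker ∂_1 − rank ∂_2 = (6 − 3) − 3 = 0, and the invariant factors of ∂_2 are all 1, so H_1 ≅ 0.
  H_2: rank ker ∂_2 − rank ∂_3 = (4 − 3) − 1 = 0, and the invariant factors of ∂_3 are all 1, so H_2 ≅ 0.
  H_3: rank ker ∂_3 − rank ∂_4 = (1 − 1) − 0 = 0, and there is no ∂_4, so H_3 ≅ 0.

H_0 = Z,  H_1 = 0,  H_2 = 0,  H_3 = 0.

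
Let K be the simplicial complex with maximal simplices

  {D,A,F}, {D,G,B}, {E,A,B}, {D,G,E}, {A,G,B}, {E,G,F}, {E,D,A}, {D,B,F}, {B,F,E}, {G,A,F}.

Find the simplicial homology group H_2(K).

H_2 = 0.

Order the vertices as A < B < D < E < F < G. Listing each simplex with vertices in this order, K has dimension 2 with simplices:

  0-simplices (6): A, B, D, E, F, G
  1-simplices (15): AB, AD, AE, AF, AG, BD, BE, BF, BG, DE, DF, DG, EF, EG, FG
  2-simplices (10): ABE, ABG, ADE, ADF, AFG, BDF, BDG, BEF, DEG, EFG

Hence C_0 ≅ Z^6, C_1 ≅ Z^15, C_2 ≅ Z^10.

Boundary ∂_1: C_1 → C_0 sends each edge [p,q] (with p < q) to q − p.
This gives a 6×15 integer matrix of rank 5; reducing to Smith normal form yields diagonal entries (1,1,1,1,1).

∂_2: C_2 → C_1 sends each 2-simplex [p,q,r] to [q,r] − [p,r] + [p,q]. For instance
  ∂ADE = DE − AE + AD,
  ∂BEF = EF − BF + BE.
This gives a 15×10 integer matrix of rank 10; reducing to Smith normal form yields diagonal entries (1,1,1,1,1,1,1,1,1,2).

Computing H_k = (kernel of ∂_k) / (image of ∂_{k+1}):

  H_2: rank ker ∂_2 − rank ∂_3 = (10 − 10) − 0 = 0, and there is no ∂_3, so H_2 = 0.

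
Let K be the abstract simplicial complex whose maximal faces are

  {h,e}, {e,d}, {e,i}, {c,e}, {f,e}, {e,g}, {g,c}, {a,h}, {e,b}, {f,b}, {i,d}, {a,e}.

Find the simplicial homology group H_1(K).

H_1 ≅ Z^4.

We work with the vertex ordering a < b < c < d < e < f < g < h < i. The simplices of K, each written with vertices in increasing order, are:

  0-simplices (9): a, b, c, d, e, f, g, h, i
  1-simplices (12): ae, ah, be, bf, ce, cg, de, di, ef, eg, eh, ei

giving chain groups C_0 ≅ Z^9, C_1 ≅ Z^12.

Boundary ∂_1: C_1 → C_0 is given by ∂[p,q] = [q] − [p]. For instance
  ∂di = i − d.
The resulting 9×12 matrix has rank 8, and its Smith normal form has invariant factors (1,1,1,1,1,1,1,1).

From H_k ≅ ker(∂_k) / im(∂_{k+1}) we obtain:

  H_1: rank ker ∂_1 − rank ∂_2 = (12 − 8) − 0 = 4, and there is no ∂_2, so H_1 = Z^4.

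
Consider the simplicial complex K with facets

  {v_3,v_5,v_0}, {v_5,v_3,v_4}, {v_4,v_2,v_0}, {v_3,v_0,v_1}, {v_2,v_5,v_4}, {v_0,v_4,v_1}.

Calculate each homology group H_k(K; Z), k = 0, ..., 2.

Order the vertices as v_0 < v_1 < v_2 < v_3 < v_4 < v_5. Listing each simplex with vertices in this order, K has dimension 2 with simplices:

  0-simplices (6): [v_0], [v_1], [v_2], [v_3], [v_4], [v_5]
  1-simplices (12): [v_0,v_1], [v_0,v_2], [v_0,v_3], [v_0,v_4], [v_0,v_5], [v_1,v_3], [v_1,v_4], [v_2,v_4], [v_2,v_5], [v_3,v_4], [v_3,v_5], [v_4,v_5]
  2-simplices (6): [v_0,v_1,v_3], [v_0,v_1,v_4], [v_0,v_2,v_4], [v_0,v_3,v_5], [v_2,v_4,v_5], [v_3,v_4,v_5]

Hence C_0 ≅ Z^6, C_1 ≅ Z^12, C_2 ≅ Z^6.

∂_1: C_1 → C_0 is given by ∂[p,q] = [q] − [p].
This gives a 6×12 integer matrix of rank 5; reducing to Smith normal form yields diagonal entries (1,1,1,1,1).

The boundary map ∂_2: C_2 → C_1 acts by ∂[p,q,r] = [q,r] − [p,r] + [p,q]. For instance
  ∂[v_3,v_4,v_5] = [v_4,v_5] − [v_3,v_5] + [v_3,v_4],
  ∂[v_0,v_3,v_5] = [v_3,v_5] − [v_0,v_5] + [v_0,v_3].
This gives a 12×6 integer matrix of rank 6; reducing to Smith normal form yields diagonal entries (1,1,1,1,1,1).

Now H_k = ker ∂_k / im ∂_{k+1}, so:

  H_0: rank C_0 − rank ∂_1 = 6 − 5 = 1, and the invariant factors of ∂_1 are all 1, so H_0 = Z.
  H_1: rank ker ∂_1 − rank ∂_2 = (12 − 5) − 6 = 1, and the invariant factors of ∂_2 are all 1, so H_1 = Z.
  H_2: rank ker ∂_2 − rank ∂_3 = (6 − 6) − 0 = 0, and there is no ∂_3, so H_2 = 0.

H_0 ≅ Z,  H_1 ≅ Z,  H_2 = 0.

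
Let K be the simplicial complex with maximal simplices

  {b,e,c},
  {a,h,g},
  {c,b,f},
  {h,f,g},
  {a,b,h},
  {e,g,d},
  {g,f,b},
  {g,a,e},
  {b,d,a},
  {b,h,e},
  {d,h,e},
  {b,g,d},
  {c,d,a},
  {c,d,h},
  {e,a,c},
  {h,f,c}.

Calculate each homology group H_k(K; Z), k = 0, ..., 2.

H_0 = Z,  H_1 = Z^2,  H_2 = Z.

K has 8 vertices, 24 edges, 16 triangles.
rank ∂_0 = 0, rank ∂_1 = 7 ⇒ b_0 = 8 − 0 − 7 = 1; all invariant factors of ∂_1 are 1 so no torsion. So H_0 ≅ Z.
rank ∂_1 = 7, rank ∂_2 = 15 ⇒ b_1 = 24 − 7 − 15 = 2; all invariant factors of ∂_2 are 1 so no torsion. So H_1 ≅ Z^2.
rank ∂_2 = 15, rank ∂_3 = 0 ⇒ b_2 = 16 − 15 − 0 = 1. So H_2 ≅ Z.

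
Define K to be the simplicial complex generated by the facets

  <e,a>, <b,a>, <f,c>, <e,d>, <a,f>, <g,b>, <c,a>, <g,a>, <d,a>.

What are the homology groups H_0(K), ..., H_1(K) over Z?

H_0 = Z,  H_1 = Z^3.

Fix the vertex order a < b < c < d < e < f < g and write every simplex with vertices in increasing order. Then dim K = 1 and the simplices of K are:

  0-simplices (7): a, b, c, d, e, f, g
  1-simplices (9): ab, ac, ad, ae, af, ag, bg, cf, de

giving chain groups C_0 ≅ Z^7, C_1 ≅ Z^9.

∂_1: C_1 → C_0 maps an edge to its endpoints' difference, ∂[p,q] = q − p.
This gives a 7×9 integer matrix of rank 6; reducing to Smith normal form yields diagonal entries (1,1,1,1,1,1).

Now H_k = ker ∂_k / im ∂_{k+1}, so:

  H_0: rank C_0 − rank ∂_1 = 7 − 6 = 1, and the invariant factors of ∂_1 are all 1, so H_0 ≅ Z.
  H_1: rank ker ∂_1 − rank ∂_2 = (9 − 6) − 0 = 3, and there is no ∂_2, so H_1 ≅ Z^3.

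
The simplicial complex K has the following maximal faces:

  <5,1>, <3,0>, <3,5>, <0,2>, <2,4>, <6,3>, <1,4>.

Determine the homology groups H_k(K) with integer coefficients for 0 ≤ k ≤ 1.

K has 7 vertices, 7 edges.
rank ∂_0 = 0, rank ∂_1 = 6 ⇒ b_0 = 7 − 0 − 6 = 1; all invariant factors of ∂_1 are 1 so no torsion. So H_0 = Z.
rank ∂_1 = 6, rank ∂_2 = 0 ⇒ b_1 = 7 − 6 − 0 = 1. So H_1 = Z.

H_0 ≅ Z,  H_1 ≅ Z.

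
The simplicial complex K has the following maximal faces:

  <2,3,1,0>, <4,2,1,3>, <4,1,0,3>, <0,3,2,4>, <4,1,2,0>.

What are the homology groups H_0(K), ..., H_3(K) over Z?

Fix the vertex order 0 < 1 < 2 < 3 < 4 and write every simplex with vertices in increasing order. Then dim K = 3 and the simplices of K are:

  0-simplices (5): [0], [1], [2], [3], [4]
  1-simplices (10): [0,1], [0,2], [0,3], [0,4], [1,2], [1,3], [1,4], [2,3], [2,4], [3,4]
  2-simplices (10): [0,1,2], [0,1,3], [0,1,4], [0,2,3], [0,2,4], [0,3,4], [1,2,3], [1,2,4], [1,3,4], [2,3,4]
  3-simplices (5): [0,1,2,3], [0,1,2,4], [0,1,3,4], [0,2,3,4], [1,2,3,4]

giving chain groups C_0 ≅ Z^5, C_1 ≅ Z^10, C_2 ≅ Z^10, C_3 ≅ Z^5.

Boundary ∂_1: C_1 → C_0 maps an edge to its endpoints' difference, ∂[p,q] = q − p. For instance
  ∂[1,3] = [3] − [1].
The resulting 5×10 matrix has rank 4, and its Smith normal form has invariant factors (1,1,1,1).

The boundary map ∂_2: C_2 → C_1 sends each 2-simplex [p,q,r] to [q,r] − [p,r] + [p,q]. For instance
  ∂[0,1,4] = [1,4] − [0,4] + [0,1],
  ∂[1,3,4] = [3,4] − [1,4] + [1,3].
This gives a 10×10 integer matrix of rank 6; reducing to Smith normal form yields diagonal entries (1,1,1,1,1,1).

∂_3: C_3 → C_2 sends each 3-simplex σ to the alternating sum Σ_i (−1)^i (σ with its i-th vertex removed). For instance
  ∂[0,1,2,4] = [1,2,4] − [0,2,4] + [0,1,4] − [0,1,2],
  ∂[0,1,2,3] = [1,2,3] − [0,2,3] + [0,1,3] − [0,1,2].
As a 10×5 matrix over Z this has rank 4, with invariant factors (1,1,1,1).

Computing H_k = (kernel of ∂_k) / (image of ∂_{k+1}):

  H_0: rank C_0 − rank ∂_1 = 5 − 4 = 1, and the invariant factors of ∂_1 are all 1, so H_0 ≅ Z.
  H_1: rank ker ∂_1 − rank ∂_2 = (10 − 4) − 6 = 0, and the invariant factors of ∂_2 are all 1, so H_1 ≅ 0.
  H_2: rank ker ∂_2 − rank ∂_3 = (10 − 6) − 4 = 0, and the invariant factors of ∂_3 are all 1, so H_2 ≅ 0.
  H_3: rank ker ∂_3 − rank ∂_4 = (5 − 4) − 0 = 1, and there is no ∂_4, so H_3 ≅ Z.

H_0 ≅ Z,  H_1 = 0,  H_2 = 0,  H_3 ≅ Z.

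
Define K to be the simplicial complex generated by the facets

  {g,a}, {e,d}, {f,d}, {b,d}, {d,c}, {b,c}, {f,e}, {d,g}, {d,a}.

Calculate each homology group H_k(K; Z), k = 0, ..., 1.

H_0 ≅ Z,  H_1 ≅ Z^3.

Fix the vertex order a < b < c < d < e < f < g and write every simplex with vertices in increasing order. Then dim K = 1 and the simplices of K are:

  0-simplices (7): a, b, c, d, e, f, g
  1-simplices (9): ad, ag, bc, bd, cd, de, df, dg, ef

giving chain groups C_0 ≅ Z^7, C_1 ≅ Z^9.

∂_1: C_1 → C_0 sends each edge [p,q] (with p < q) to q − p. For instance
  ∂bd = d − b.
This gives a 7×9 integer matrix of rank 6; reducing to Smith normal form yields diagonal entries (1,1,1,1,1,1).

From H_k ≅ ker(∂_k) / im(∂_{k+1}) we obtain:

  H_0: rank C_0 − rank ∂_1 = 7 − 6 = 1, and the invariant factors of ∂_1 are all 1, so H_0 ≅ Z.
  H_1: rank ker ∂_1 − rank ∂_2 = (9 − 6) − 0 = 3, and there is no ∂_2, so H_1 ≅ Z^3.

As a check, the Euler characteristic is 7 − 9 = -2, which agrees with 1 − 3 = -2.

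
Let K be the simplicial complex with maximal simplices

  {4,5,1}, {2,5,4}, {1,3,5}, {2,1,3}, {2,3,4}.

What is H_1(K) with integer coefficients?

Order the vertices as 1 < 2 < 3 < 4 < 5. Listing each simplex with vertices in this order, K has dimension 2 with simplices:

  0-simplices (5): [1], [2], [3], [4], [5]
  1-simplices (10): [1,2], [1,3], [1,4], [1,5], [2,3], [2,4], [2,5], [3,4], [3,5], [4,5]
  2-simplices (5): [1,2,3], [1,3,5], [1,4,5], [2,3,4], [2,4,5]

so the chain groups are C_0 ≅ Z^5, C_1 ≅ Z^10, C_2 ≅ Z^5.

∂_1: C_1 → C_0 sends each edge [p,q] (with p < q) to q − p.
As a 5×10 matrix over Z this has rank 4, with invariant factors (1,1,1,1).

∂_2: C_2 → C_1 acts by ∂[p,q,r] = [q,r] − [p,r] + [p,q]. For instance
  ∂[2,3,4] = [3,4] − [2,4] + [2,3],
  ∂[1,2,3] = [2,3] − [1,3] + [1,2].
The 10×5 boundary matrix has rank 5 and Smith normal form diag(1,1,1,1,1).

From H_k ≅ ker(∂_k) / im(∂_{k+1}) we obtain:

  H_1: rank ker ∂_1 − rank ∂_2 = (10 − 4) − 5 = 1, and the invariant factors of ∂_2 are all 1, so H_1 ≅ Z.

H_1 = Z.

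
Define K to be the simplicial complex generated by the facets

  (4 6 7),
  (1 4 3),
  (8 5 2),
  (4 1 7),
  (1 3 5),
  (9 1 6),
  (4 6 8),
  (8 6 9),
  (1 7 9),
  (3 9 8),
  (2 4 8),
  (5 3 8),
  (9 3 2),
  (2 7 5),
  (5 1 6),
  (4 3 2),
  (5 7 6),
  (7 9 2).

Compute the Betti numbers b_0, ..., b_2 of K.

Take the total order 1 < 2 < 3 < 4 < 5 < 6 < 7 < 8 < 9 on the vertex set. Then K (dimension 2) consists of the simplices:

  0-simplices (9): [1], [2], [3], [4], [5], [6], [7], [8], [9]
  1-simplices (27): (27 of them)
  2-simplices (18): [1,3,4], [1,3,5], [1,4,7], [1,5,6], [1,6,9], [1,7,9], [2,3,4], [2,3,9], [2,4,8], [2,5,7], [2,5,8], [2,7,9], [3,5,8], [3,8,9], [4,6,7], [4,6,8], [5,6,7], [6,8,9]

giving chain groups C_0 ≅ Z^9, C_1 ≅ Z^27, C_2 ≅ Z^18.

Boundary ∂_1: C_1 → C_0 maps an edge to its endpoints' difference, ∂[p,q] = q − p. For instance
  ∂[2,8] = [8] − [2].
The resulting 9×27 matrix has rank 8, and its Smith normal form has invariant factors (1,1,1,1,1,1,1,1).

The boundary map ∂_2: C_2 → C_1 sends each 2-simplex [p,q,r] to [q,r] − [p,r] + [p,q]. For instance
  ∂[1,5,6] = [5,6] − [1,6] + [1,5],
  ∂[1,3,4] = [3,4] − [1,4] + [1,3].
This gives a 27×18 integer matrix of rank 18; reducing to Smith normal form yields diagonal entries (1,1,1,1,1,1,1,1,1,1,1,1,1,1,1,1,1,2).

From H_k ≅ ker(∂_k) / im(∂_{k+1}) we obtain:

  H_0: rank C_0 − rank ∂_1 = 9 − 8 = 1, and the invariant factors of ∂_1 are all 1, so H_0 ≅ Z.
  H_1: rank ker ∂_1 − rank ∂_2 = (27 − 8) − 18 = 1, and ∂_2 has invariant factor 2 > 1, so H_1 ≅ Z × Z/2.
  H_2: rank ker ∂_2 − rank ∂_3 = (18 − 18) − 0 = 0, and there is no ∂_3, so H_2 ≅ 0.

As a check, the Euler characteristic is 9 − 27 + 18 = 0, which agrees with 1 − 1 + 0 = 0.

Hence the Betti numbers are b_0 = 1, b_1 = 1, b_2 = 0.

b_0 = 1, b_1 = 1, b_2 = 0.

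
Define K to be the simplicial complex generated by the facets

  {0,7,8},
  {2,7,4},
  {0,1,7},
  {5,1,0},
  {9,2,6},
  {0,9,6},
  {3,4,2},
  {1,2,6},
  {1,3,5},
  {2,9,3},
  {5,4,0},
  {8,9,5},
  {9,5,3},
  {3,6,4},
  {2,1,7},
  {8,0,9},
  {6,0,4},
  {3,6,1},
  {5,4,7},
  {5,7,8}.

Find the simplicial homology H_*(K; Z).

H_0 = Z,  H_1 = Z ⊕ Z_2,  H_2 = 0.

Order the vertices as 0 < 1 < 2 < 3 < 4 < 5 < 6 < 7 < 8 < 9. Listing each simplex with vertices in this order, K has dimension 2 with simplices:

  0-simplices (10): [0], [1], [2], [3], [4], [5], [6], [7], [8], [9]
  1-simplices (30): (30 of them)
  2-simplices (20): (20 of them)

so the chain groups are C_0 ≅ Z^10, C_1 ≅ Z^30, C_2 ≅ Z^20.

The boundary map ∂_1: C_1 → C_0 maps an edge to its endpoints' difference, ∂[p,q] = q − p.
The 10×30 boundary matrix has rank 9 and Smith normal form diag(1,1,1,1,1,1,1,1,1).

Boundary ∂_2: C_2 → C_1 sends each 2-simplex [p,q,r] to [q,r] − [p,r] + [p,q]. For instance
  ∂[4,5,7] = [5,7] − [4,7] + [4,5],
  ∂[0,1,5] = [1,5] − [0,5] + [0,1].
The resulting 30×20 matrix has rank 20, and its Smith normal form has invariant factors (1,1,1,1,1,1,1,1,1,1,1,1,1,1,1,1,1,1,1,2).

Computing H_k = (kernel of ∂_k) / (image of ∂_{k+1}):

  H_0: rank C_0 − rank ∂_1 = 10 − 9 = 1, and the invariant factors of ∂_1 are all 1, so H_0 ≅ Z.
  H_1: rank ker ∂_1 − rank ∂_2 = (30 − 9) − 20 = 1, and ∂_2 has invariant factor 2 > 1, so H_1 ≅ Z ⊕ Z_2.
  H_2: rank ker ∂_2 − rank ∂_3 = (20 − 20) − 0 = 0, and there is no ∂_3, so H_2 ≅ 0.

As a check, the Euler characteristic is 10 − 30 + 20 = 0, which agrees with 1 − 1 + 0 = 0.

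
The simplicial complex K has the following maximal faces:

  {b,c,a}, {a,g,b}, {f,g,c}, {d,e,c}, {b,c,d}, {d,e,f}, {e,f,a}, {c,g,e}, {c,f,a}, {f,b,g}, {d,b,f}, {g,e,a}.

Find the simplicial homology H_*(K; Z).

H_0 = Z,  H_1 = Z_2,  H_2 = 0.

We work with the vertex ordering a < b < c < d < e < f < g. The simplices of K, each written with vertices in increasing order, are:

  0-simplices (7): a, b, c, d, e, f, g
  1-simplices (18): ab, ac, ae, af, ag, bc, bd, bf, bg, cd, ce, cf, cg, de, df, ef, eg, fg
  2-simplices (12): abc, abg, acf, aef, aeg, bcd, bdf, bfg, cde, ceg, cfg, def

giving chain groups C_0 ≅ Z^7, C_1 ≅ Z^18, C_2 ≅ Z^12.

The boundary map ∂_1: C_1 → C_0 is given by ∂[p,q] = [q] − [p].
This gives a 7×18 integer matrix of rank 6; reducing to Smith normal form yields diagonal entries (1,1,1,1,1,1).

The boundary map ∂_2: C_2 → C_1 acts by ∂[p,q,r] = [q,r] − [p,r] + [p,q]. For instance
  ∂cfg = fg − cg + cf,
  ∂cde = de − ce + cd.
This gives a 18×12 integer matrix of rank 12; reducing to Smith normal form yields diagonal entries (1,1,1,1,1,1,1,1,1,1,1,2).

From H_k ≅ ker(∂_k) / im(∂_{k+1}) we obtain:

  H_0: rank C_0 − rank ∂_1 = 7 − 6 = 1, and the invariant factors of ∂_1 are all 1, so H_0 ≅ Z.
  H_1: rank ker ∂_1 − rank ∂_2 = (18 − 6) − 12 = 0, and ∂_2 has invariant factor 2 > 1, so H_1 ≅ Z_2.
  H_2: rank ker ∂_2 − rank ∂_3 = (12 − 12) − 0 = 0, and there is no ∂_3, so H_2 ≅ 0.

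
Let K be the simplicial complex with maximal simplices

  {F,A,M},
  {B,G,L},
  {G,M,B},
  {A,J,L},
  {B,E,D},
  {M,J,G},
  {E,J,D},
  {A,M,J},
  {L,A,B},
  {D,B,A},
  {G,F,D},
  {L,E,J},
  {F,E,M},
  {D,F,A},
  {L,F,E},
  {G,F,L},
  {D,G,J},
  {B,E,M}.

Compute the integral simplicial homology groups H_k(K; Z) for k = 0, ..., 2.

H_0 = Z,  H_1 = Z^2,  H_2 = Z.

Fix the vertex order A < B < D < E < F < G < J < L < M and write every simplex with vertices in increasing order. Then dim K = 2 and the simplices of K are:

  0-simplices (9): A, B, D, E, F, G, J, L, M
  1-simplices (27): AB, AD, AF, AJ, AL, AM, BD, BE, BG, BL, BM, DE, DF, DG, DJ, EF, EJ, EL, EM, FG, FL, FM, GJ, GL, GM, JL, JM
  2-simplices (18): ABD, ABL, ADF, AFM, AJL, AJM, BDE, BEM, BGL, BGM, DEJ, DFG, DGJ, EFL, EFM, EJL, FGL, GJM

Hence C_0 ≅ Z^9, C_1 ≅ Z^27, C_2 ≅ Z^18.

∂_1: C_1 → C_0 sends each edge [p,q] (with p < q) to q − p.
The resulting 9×27 matrix has rank 8, and its Smith normal form has invariant factors (1,1,1,1,1,1,1,1).

∂_2: C_2 → C_1 acts by ∂[p,q,r] = [q,r] − [p,r] + [p,q]. For instance
  ∂EFM = FM − EM + EF,
  ∂BGL = GL − BL + BG.
The 27×18 boundary matrix has rank 17 and Smith normal form diag(1,1,1,1,1,1,1,1,1,1,1,1,1,1,1,1,1).

From H_k ≅ ker(∂_k) / im(∂_{k+1}) we obtain:

  H_0: rank C_0 − rank ∂_1 = 9 − 8 = 1, and the invariant factors of ∂_1 are all 1, so H_0 ≅ Z.
  H_1: rank ker ∂_1 − rank ∂_2 = (27 − 8) − 17 = 2, and the invariant factors of ∂_2 are all 1, so H_1 ≅ Z^2.
  H_2: rank ker ∂_2 − rank ∂_3 = (18 − 17) − 0 = 1, and there is no ∂_3, so H_2 ≅ Z.

As a check, the Euler characteristic is 9 − 27 + 18 = 0, which agrees with 1 − 2 + 1 = 0.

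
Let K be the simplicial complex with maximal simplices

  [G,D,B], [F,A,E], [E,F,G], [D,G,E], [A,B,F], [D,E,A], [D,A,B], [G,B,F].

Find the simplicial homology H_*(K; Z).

H_0 = Z,  H_1 = 0,  H_2 = Z.

Order the vertices as A < B < D < E < F < G. Listing each simplex with vertices in this order, K has dimension 2 with simplices:

  0-simplices (6): A, B, D, E, F, G
  1-simplices (12): AB, AD, AE, AF, BD, BF, BG, DE, DG, EF, EG, FG
  2-simplices (8): ABD, ABF, ADE, AEF, BDG, BFG, DEG, EFG

giving chain groups C_0 ≅ Z^6, C_1 ≅ Z^12, C_2 ≅ Z^8.

∂_1: C_1 → C_0 sends each edge [p,q] (with p < q) to q − p. For instance
  ∂FG = G − F.
As a 6×12 matrix over Z this has rank 5, with invariant factors (1,1,1,1,1).

∂_2: C_2 → C_1 maps a triangle to the signed sum of its edges. For instance
  ∂EFG = FG − EG + EF,
  ∂ABF = BF − AF + AB.
The resulting 12×8 matrix has rank 7, and its Smith normal form has invariant factors (1,1,1,1,1,1,1).

Reading off H_k = ker ∂_k / im ∂_{k+1}:

  H_0: rank C_0 − rank ∂_1 = 6 − 5 = 1, and the invariant factors of ∂_1 are all 1, so H_0 = Z.
  H_1: rank ker ∂_1 − rank ∂_2 = (12 − 5) − 7 = 0, and the invariant factors of ∂_2 are all 1, so H_1 = 0.
  H_2: rank ker ∂_2 − rank ∂_3 = (8 − 7) − 0 = 1, and there is no ∂_3, so H_2 = Z.

As a check, the Euler characteristic is 6 − 12 + 8 = 2, which agrees with 1 − 0 + 1 = 2.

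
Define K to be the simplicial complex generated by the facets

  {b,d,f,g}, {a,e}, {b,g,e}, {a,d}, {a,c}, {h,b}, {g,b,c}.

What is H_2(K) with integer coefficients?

H_2 ≅ 0.

Fix the vertex order a < b < c < d < e < f < g < h and write every simplex with vertices in increasing order. Then dim K = 3 and the simplices of K are:

  0-simplices (8): a, b, c, d, e, f, g, h
  1-simplices (14): ac, ad, ae, bc, bd, be, bf, bg, bh, cg, df, dg, eg, fg
  2-simplices (6): bcg, bdf, bdg, beg, bfg, dfg
  3-simplices (1): bdfg

giving chain groups C_0 ≅ Z^8, C_1 ≅ Z^14, C_2 ≅ Z^6, C_3 ≅ Z^1.

The boundary map ∂_1: C_1 → C_0 sends each edge [p,q] (with p < q) to q − p. For instance
  ∂eg = g − e.
This gives a 8×14 integer matrix of rank 7; reducing to Smith normal form yields diagonal entries (1,1,1,1,1,1,1).

Boundary ∂_2: C_2 → C_1 acts by ∂[p,q,r] = [q,r] − [p,r] + [p,q]. For instance
  ∂bdf = df − bf + bd,
  ∂dfg = fg − dg + df.
The 14×6 boundary matrix has rank 5 and Smith normal form diag(1,1,1,1,1).

The boundary map ∂_3: C_3 → C_2 sends each 3-simplex σ to the alternating sum Σ_i (−1)^i (σ with its i-th vertex removed). For instance
  ∂bdfg = dfg − bfg + bdg − bdf.
The resulting 6×1 matrix has rank 1, and its Smith normal form has invariant factors (1).

Reading off H_k = ker ∂_k / im ∂_{k+1}:

  H_2: rank ker ∂_2 − rank ∂_3 = (6 − 5) − 1 = 0, and the invariant factors of ∂_3 are all 1, so H_2 = 0.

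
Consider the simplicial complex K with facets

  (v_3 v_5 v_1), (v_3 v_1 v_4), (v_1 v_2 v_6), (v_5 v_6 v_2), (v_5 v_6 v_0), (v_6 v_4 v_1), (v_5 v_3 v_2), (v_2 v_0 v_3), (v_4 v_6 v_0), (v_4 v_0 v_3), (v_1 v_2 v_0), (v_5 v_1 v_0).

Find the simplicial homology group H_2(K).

We work with the vertex ordering v_0 < v_1 < v_2 < v_3 < v_4 < v_5 < v_6. The simplices of K, each written with vertices in increasing order, are:

  0-simplices (7): [v_0], [v_1], [v_2], [v_3], [v_4], [v_5], [v_6]
  1-simplices (18): (18 of them)
  2-simplices (12): (12 of them)

so the chain groups are C_0 ≅ Z^7, C_1 ≅ Z^18, C_2 ≅ Z^12.

∂_1: C_1 → C_0 is given by ∂[p,q] = [q] − [p]. For instance
  ∂[v_1,v_2] = [v_2] − [v_1].
The 7×18 boundary matrix has rank 6 and Smith normal form diag(1,1,1,1,1,1).

The boundary map ∂_2: C_2 → C_1 sends each 2-simplex [p,q,r] to [q,r] − [p,r] + [p,q]. For instance
  ∂[v_0,v_1,v_5] = [v_1,v_5] − [v_0,v_5] + [v_0,v_1],
  ∂[v_0,v_2,v_3] = [v_2,v_3] − [v_0,v_3] + [v_0,v_2].
The 18×12 boundary matrix has rank 12 and Smith normal form diag(1,1,1,1,1,1,1,1,1,1,1,2).

Computing H_k = (kernel of ∂_k) / (image of ∂_{k+1}):

  H_2: rank ker ∂_2 − rank ∂_3 = (12 − 12) − 0 = 0, and there is no ∂_3, so H_2 ≅ 0.

H_2 ≅ 0.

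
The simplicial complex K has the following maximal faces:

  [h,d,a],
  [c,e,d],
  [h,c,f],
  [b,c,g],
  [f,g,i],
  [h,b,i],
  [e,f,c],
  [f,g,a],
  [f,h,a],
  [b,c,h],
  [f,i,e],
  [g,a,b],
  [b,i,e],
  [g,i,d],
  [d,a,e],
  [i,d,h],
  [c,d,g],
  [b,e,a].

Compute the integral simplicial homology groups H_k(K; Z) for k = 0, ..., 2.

We work with the vertex ordering a < b < c < d < e < f < g < h < i. The simplices of K, each written with vertices in increasing order, are:

  0-simplices (9): a, b, c, d, e, f, g, h, i
  1-simplices (27): ab, ad, ae, af, ag, ah, bc, be, bg, bh, bi, cd, ce, cf, cg, ch, de, dg, dh, di, ef, ei, fg, fh, fi, gi, hi
  2-simplices (18): abe, abg, ade, adh, afg, afh, bcg, bch, bei, bhi, cde, cdg, cef, cfh, dgi, dhi, efi, fgi

giving chain groups C_0 ≅ Z^9, C_1 ≅ Z^27, C_2 ≅ Z^18.

The boundary map ∂_1: C_1 → C_0 maps an edge to its endpoints' difference, ∂[p,q] = q − p. For instance
  ∂ce = e − c.
As a 9×27 matrix over Z this has rank 8, with invariant factors (1,1,1,1,1,1,1,1).

The boundary map ∂_2: C_2 → C_1 sends each 2-simplex [p,q,r] to [q,r] − [p,r] + [p,q]. For instance
  ∂cde = de − ce + cd,
  ∂afg = fg − ag + af.
This gives a 27×18 integer matrix of rank 17; reducing to Smith normal form yields diagonal entries (1,1,1,1,1,1,1,1,1,1,1,1,1,1,1,1,1).

From H_k ≅ ker(∂_k) / im(∂_{k+1}) we obtain:

  H_0: rank C_0 − rank ∂_1 = 9 − 8 = 1, and the invariant factors of ∂_1 are all 1, so H_0 ≅ Z.
  H_1: rank ker ∂_1 − rank ∂_2 = (27 − 8) − 17 = 2, and the invariant factors of ∂_2 are all 1, so H_1 ≅ Z^2.
  H_2: rank ker ∂_2 − rank ∂_3 = (18 − 17) − 0 = 1, and there is no ∂_3, so H_2 ≅ Z.

H_0 = Z,  H_1 = Z^2,  H_2 = Z.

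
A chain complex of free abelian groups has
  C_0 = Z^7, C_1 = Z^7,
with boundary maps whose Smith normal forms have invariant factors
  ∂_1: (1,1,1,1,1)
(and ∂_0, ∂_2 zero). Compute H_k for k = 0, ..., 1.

H_0 = Z^2,  H_1 = Z^2.

H_0: b_0 = 7 − 0 − 5 = 2; torsion from ∂_1 factors > 1: none. So H_0 = Z^2.
H_1: b_1 = 7 − 5 − 0 = 2; torsion from ∂_2 factors > 1: none. So H_1 = Z^2.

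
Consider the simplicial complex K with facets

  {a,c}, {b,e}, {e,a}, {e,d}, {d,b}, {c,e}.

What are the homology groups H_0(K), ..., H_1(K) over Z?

We work with the vertex ordering a < b < c < d < e. The simplices of K, each written with vertices in increasing order, are:

  0-simplices (5): a, b, c, d, e
  1-simplices (6): ac, ae, bd, be, ce, de

giving chain groups C_0 ≅ Z^5, C_1 ≅ Z^6.

The boundary map ∂_1: C_1 → C_0 sends each edge [p,q] (with p < q) to q − p. For instance
  ∂be = e − b.
As a 5×6 matrix over Z this has rank 4, with invariant factors (1,1,1,1).

From H_k ≅ ker(∂_k) / im(∂_{k+1}) we obtain:

  H_0: rank C_0 − rank ∂_1 = 5 − 4 = 1, and the invariant factors of ∂_1 are all 1, so H_0 ≅ Z.
  H_1: rank ker ∂_1 − rank ∂_2 = (6 − 4) − 0 = 2, and there is no ∂_2, so H_1 ≅ Z^2.

As a check, the Euler characteristic is 5 − 6 = -1, which agrees with 1 − 2 = -1.
(K is a triangulation of a wedge of 2 circles.)

H_0 = Z,  H_1 = Z^2.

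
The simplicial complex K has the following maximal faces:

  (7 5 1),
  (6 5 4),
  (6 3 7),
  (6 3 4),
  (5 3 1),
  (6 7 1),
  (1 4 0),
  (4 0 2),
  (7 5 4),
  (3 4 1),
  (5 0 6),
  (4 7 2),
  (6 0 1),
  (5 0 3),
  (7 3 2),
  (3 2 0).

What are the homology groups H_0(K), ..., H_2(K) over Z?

Order the vertices as 0 < 1 < 2 < 3 < 4 < 5 < 6 < 7. Listing each simplex with vertices in this order, K has dimension 2 with simplices:

  0-simplices (8): [0], [1], [2], [3], [4], [5], [6], [7]
  1-simplices (24): (24 of them)
  2-simplices (16): [0,1,4], [0,1,6], [0,2,3], [0,2,4], [0,3,5], [0,5,6], [1,3,4], [1,3,5], [1,5,7], [1,6,7], [2,3,7], [2,4,7], [3,4,6], [3,6,7], [4,5,6], [4,5,7]

so the chain groups are C_0 ≅ Z^8, C_1 ≅ Z^24, C_2 ≅ Z^16.

The boundary map ∂_1: C_1 → C_0 maps an edge to its endpoints' difference, ∂[p,q] = q − p.
The 8×24 boundary matrix has rank 7 and Smith normal form diag(1,1,1,1,1,1,1).

∂_2: C_2 → C_1 sends each 2-simplex [p,q,r] to [q,r] − [p,r] + [p,q]. For instance
  ∂[0,2,3] = [2,3] − [0,3] + [0,2],
  ∂[0,1,4] = [1,4] − [0,4] + [0,1].
This gives a 24×16 integer matrix of rank 15; reducing to Smith normal form yields diagonal entries (1,1,1,1,1,1,1,1,1,1,1,1,1,1,1).

Computing H_k = (kernel of ∂_k) / (image of ∂_{k+1}):

  H_0: rank C_0 − rank ∂_1 = 8 − 7 = 1, and the invariant factors of ∂_1 are all 1, so H_0 = Z.
  H_1: rank ker ∂_1 − rank ∂_2 = (24 − 7) − 15 = 2, and the invariant factors of ∂_2 are all 1, so H_1 = Z^2.
  H_2: rank ker ∂_2 − rank ∂_3 = (16 − 15) − 0 = 1, and there is no ∂_3, so H_2 = Z.

As a check, the Euler characteristic is 8 − 24 + 16 = 0, which agrees with 1 − 2 + 1 = 0.

H_0 ≅ Z,  H_1 ≅ Z^2,  H_2 ≅ Z.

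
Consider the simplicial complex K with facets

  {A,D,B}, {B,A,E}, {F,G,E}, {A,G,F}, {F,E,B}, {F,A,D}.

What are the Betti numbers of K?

K has 6 vertices, 12 edges, 6 triangles.
rank ∂_0 = 0, rank ∂_1 = 5 ⇒ b_0 = 6 − 0 − 5 = 1; all invariant factors of ∂_1 are 1 so no torsion. So H_0 ≅ Z.
rank ∂_1 = 5, rank ∂_2 = 6 ⇒ b_1 = 12 − 5 − 6 = 1; all invariant factors of ∂_2 are 1 so no torsion. So H_1 ≅ Z.
rank ∂_2 = 6, rank ∂_3 = 0 ⇒ b_2 = 6 − 6 − 0 = 0. So H_2 ≅ 0.

b_0 = 1, b_1 = 1, b_2 = 0.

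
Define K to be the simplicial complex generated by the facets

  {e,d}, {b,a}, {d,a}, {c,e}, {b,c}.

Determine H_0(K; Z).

We work with the vertex ordering a < b < c < d < e. The simplices of K, each written with vertices in increasing order, are:

  0-simplices (5): a, b, c, d, e
  1-simplices (5): ab, ad, bc, ce, de

so the chain groups are C_0 ≅ Z^5, C_1 ≅ Z^5.

The boundary map ∂_1: C_1 → C_0 sends each edge [p,q] (with p < q) to q − p.
The resulting 5×5 matrix has rank 4, and its Smith normal form has invariant factors (1,1,1,1).

Now H_k = ker ∂_k / im ∂_{k+1}, so:

  H_0: rank C_0 − rank ∂_1 = 5 − 4 = 1, and the invariant factors of ∂_1 are all 1, so H_0 ≅ Z.

H_0 ≅ Z.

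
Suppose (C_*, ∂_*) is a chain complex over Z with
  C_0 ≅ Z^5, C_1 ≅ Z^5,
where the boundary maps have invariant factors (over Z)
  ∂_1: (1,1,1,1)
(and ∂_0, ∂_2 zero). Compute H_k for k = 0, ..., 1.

H_0: b_0 = 5 − 0 − 4 = 1; torsion from ∂_1 factors > 1: none. So H_0 = Z.
H_1: b_1 = 5 − 4 − 0 = 1; torsion from ∂_2 factors > 1: none. So H_1 = Z.

H_0 = Z,  H_1 = Z.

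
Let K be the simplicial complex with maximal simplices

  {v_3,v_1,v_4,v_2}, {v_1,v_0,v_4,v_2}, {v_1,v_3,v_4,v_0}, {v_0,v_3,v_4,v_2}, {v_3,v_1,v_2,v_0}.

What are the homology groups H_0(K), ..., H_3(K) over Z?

Fix the vertex order v_0 < v_1 < v_2 < v_3 < v_4 and write every simplex with vertices in increasing order. Then dim K = 3 and the simplices of K are:

  0-simplices (5): [v_0], [v_1], [v_2], [v_3], [v_4]
  1-simplices (10): [v_0,v_1], [v_0,v_2], [v_0,v_3], [v_0,v_4], [v_1,v_2], [v_1,v_3], [v_1,v_4], [v_2,v_3], [v_2,v_4], [v_3,v_4]
  2-simplices (10): [v_0,v_1,v_2], [v_0,v_1,v_3], [v_0,v_1,v_4], [v_0,v_2,v_3], [v_0,v_2,v_4], [v_0,v_3,v_4], [v_1,v_2,v_3], [v_1,v_2,v_4], [v_1,v_3,v_4], [v_2,v_3,v_4]
  3-simplices (5): [v_0,v_1,v_2,v_3], [v_0,v_1,v_2,v_4], [v_0,v_1,v_3,v_4], [v_0,v_2,v_3,v_4], [v_1,v_2,v_3,v_4]

so the chain groups are C_0 ≅ Z^5, C_1 ≅ Z^10, C_2 ≅ Z^10, C_3 ≅ Z^5.

∂_1: C_1 → C_0 is given by ∂[p,q] = [q] − [p]. For instance
  ∂[v_0,v_2] = [v_2] − [v_0].
The 5×10 boundary matrix has rank 4 and Smith normal form diag(1,1,1,1).

The boundary map ∂_2: C_2 → C_1 acts by ∂[p,q,r] = [q,r] − [p,r] + [p,q]. For instance
  ∂[v_0,v_1,v_3] = [v_1,v_3] − [v_0,v_3] + [v_0,v_1],
  ∂[v_1,v_2,v_3] = [v_2,v_3] − [v_1,v_3] + [v_1,v_2].
This gives a 10×10 integer matrix of rank 6; reducing to Smith normal form yields diagonal entries (1,1,1,1,1,1).

Boundary ∂_3: C_3 → C_2 sends each 3-simplex σ to the alternating sum Σ_i (−1)^i (σ with its i-th vertex removed). For instance
  ∂[v_0,v_1,v_2,v_4] = [v_1,v_2,v_4] − [v_0,v_2,v_4] + [v_0,v_1,v_4] − [v_0,v_1,v_2],
  ∂[v_0,v_2,v_3,v_4] = [v_2,v_3,v_4] − [v_0,v_3,v_4] + [v_0,v_2,v_4] − [v_0,v_2,v_3].
The resulting 10×5 matrix has rank 4, and its Smith normal form has invariant factors (1,1,1,1).

Computing H_k = (kernel of ∂_k) / (image of ∂_{k+1}):

  H_0: rank C_0 − rank ∂_1 = 5 − 4 = 1, and the invariant factors of ∂_1 are all 1, so H_0 ≅ Z.
  H_1: rank ker ∂_1 − rank ∂_2 = (10 − 4) − 6 = 0, and the invariant factors of ∂_2 are all 1, so H_1 ≅ 0.
  H_2: rank ker ∂_2 − rank ∂_3 = (10 − 6) − 4 = 0, and the invariant factors of ∂_3 are all 1, so H_2 ≅ 0.
  H_3: rank ker ∂_3 − rank ∂_4 = (5 − 4) − 0 = 1, and there is no ∂_4, so H_3 ≅ Z.

As a check, the Euler characteristic is 5 − 10 + 10 − 5 = 0, which agrees with 1 − 0 + 0 − 1 = 0.

H_0 = Z,  H_1 = 0,  H_2 = 0,  H_3 = Z.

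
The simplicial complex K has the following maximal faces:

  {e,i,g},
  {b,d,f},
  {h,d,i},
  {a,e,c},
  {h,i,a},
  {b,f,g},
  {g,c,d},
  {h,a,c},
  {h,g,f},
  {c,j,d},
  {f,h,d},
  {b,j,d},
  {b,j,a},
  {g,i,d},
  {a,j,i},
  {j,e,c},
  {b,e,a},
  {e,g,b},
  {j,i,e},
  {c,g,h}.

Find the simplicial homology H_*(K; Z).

H_0 = Z,  H_1 = Z × Z/2,  H_2 = 0.

Order the vertices as a < b < c < d < e < f < g < h < i < j. Listing each simplex with vertices in this order, K has dimension 2 with simplices:

  0-simplices (10): a, b, c, d, e, f, g, h, i, j
  1-simplices (30): ab, ac, ae, ah, ai, aj, bd, be, bf, bg, bj, cd, ce, cg, ch, cj, df, dg, dh, di, dj, eg, ei, ej, fg, fh, gh, gi, hi, ij
  2-simplices (20): abe, abj, ace, ach, ahi, aij, bdf, bdj, beg, bfg, cdg, cdj, cej, cgh, dfh, dgi, dhi, egi, eij, fgh

giving chain groups C_0 ≅ Z^10, C_1 ≅ Z^30, C_2 ≅ Z^20.

The boundary map ∂_1: C_1 → C_0 sends each edge [p,q] (with p < q) to q − p.
This gives a 10×30 integer matrix of rank 9; reducing to Smith normal form yields diagonal entries (1,1,1,1,1,1,1,1,1).

Boundary ∂_2: C_2 → C_1 acts by ∂[p,q,r] = [q,r] − [p,r] + [p,q]. For instance
  ∂cgh = gh − ch + cg,
  ∂cdg = dg − cg + cd.
The 30×20 boundary matrix has rank 20 and Smith normal form diag(1,1,1,1,1,1,1,1,1,1,1,1,1,1,1,1,1,1,1,2).

From H_k ≅ ker(∂_k) / im(∂_{k+1}) we obtain:

  H_0: rank C_0 − rank ∂_1 = 10 − 9 = 1, and the invariant factors of ∂_1 are all 1, so H_0 ≅ Z.
  H_1: rank ker ∂_1 − rank ∂_2 = (30 − 9) − 20 = 1, and ∂_2 has invariant factor 2 > 1, so H_1 ≅ Z × Z/2.
  H_2: rank ker ∂_2 − rank ∂_3 = (20 − 20) − 0 = 0, and there is no ∂_3, so H_2 ≅ 0.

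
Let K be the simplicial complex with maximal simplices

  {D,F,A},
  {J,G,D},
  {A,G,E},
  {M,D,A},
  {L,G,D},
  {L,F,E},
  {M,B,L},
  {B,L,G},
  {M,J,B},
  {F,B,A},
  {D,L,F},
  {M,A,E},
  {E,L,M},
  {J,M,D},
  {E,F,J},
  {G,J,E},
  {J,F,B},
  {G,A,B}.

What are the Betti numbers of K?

b_0 = 1, b_1 = 2, b_2 = 1.

Fix the vertex order A < B < D < E < F < G < J < L < M and write every simplex with vertices in increasing order. Then dim K = 2 and the simplices of K are:

  0-simplices (9): A, B, D, E, F, G, J, L, M
  1-simplices (27): AB, AD, AE, AF, AG, AM, BF, BG, BJ, BL, BM, DF, DG, DJ, DL, DM, EF, EG, EJ, EL, EM, FJ, FL, GJ, GL, JM, LM
  2-simplices (18): ABF, ABG, ADF, ADM, AEG, AEM, BFJ, BGL, BJM, BLM, DFL, DGJ, DGL, DJM, EFJ, EFL, EGJ, ELM

so the chain groups are C_0 ≅ Z^9, C_1 ≅ Z^27, C_2 ≅ Z^18.

Boundary ∂_1: C_1 → C_0 is given by ∂[p,q] = [q] − [p]. For instance
  ∂AD = D − A.
The 9×27 boundary matrix has rank 8 and Smith normal form diag(1,1,1,1,1,1,1,1).

The boundary map ∂_2: C_2 → C_1 sends each 2-simplex [p,q,r] to [q,r] − [p,r] + [p,q]. For instance
  ∂DGJ = GJ − DJ + DG,
  ∂BJM = JM − BM + BJ.
As a 27×18 matrix over Z this has rank 17, with invariant factors (1,1,1,1,1,1,1,1,1,1,1,1,1,1,1,1,1).

Reading off H_k = ker ∂_k / im ∂_{k+1}:

  H_0: rank C_0 − rank ∂_1 = 9 − 8 = 1, and the invariant factors of ∂_1 are all 1, so H_0 = Z.
  H_1: rank ker ∂_1 − rank ∂_2 = (27 − 8) − 17 = 2, and the invariant factors of ∂_2 are all 1, so H_1 = Z^2.
  H_2: rank ker ∂_2 − rank ∂_3 = (18 − 17) − 0 = 1, and there is no ∂_3, so H_2 = Z.

(K is a triangulation of the torus T^2.)

Hence the Betti numbers are b_0 = 1, b_1 = 2, b_2 = 1.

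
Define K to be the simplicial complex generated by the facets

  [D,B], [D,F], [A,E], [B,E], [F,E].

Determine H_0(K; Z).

H_0 ≅ Z.

Fix the vertex order A < B < D < E < F and write every simplex with vertices in increasing order. Then dim K = 1 and the simplices of K are:

  0-simplices (5): A, B, D, E, F
  1-simplices (5): AE, BD, BE, DF, EF

giving chain groups C_0 ≅ Z^5, C_1 ≅ Z^5.

The boundary map ∂_1: C_1 → C_0 sends each edge [p,q] (with p < q) to q − p.
As a 5×5 matrix over Z this has rank 4, with invariant factors (1,1,1,1).

Now H_k = ker ∂_k / im ∂_{k+1}, so:

  H_0: rank C_0 − rank ∂_1 = 5 − 4 = 1, and the invariant factors of ∂_1 are all 1, so H_0 ≅ Z.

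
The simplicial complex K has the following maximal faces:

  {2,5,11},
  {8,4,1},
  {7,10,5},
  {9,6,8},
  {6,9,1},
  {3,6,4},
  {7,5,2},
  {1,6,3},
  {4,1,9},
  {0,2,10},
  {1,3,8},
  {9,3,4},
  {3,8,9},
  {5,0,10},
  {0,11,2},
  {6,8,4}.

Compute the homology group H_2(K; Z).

We work with the vertex ordering 0 < 1 < 2 < 3 < 4 < 5 < 6 < 7 < 8 < 9 < 10 < 11. The simplices of K, each written with vertices in increasing order, are:

  0-simplices (12): [0], [1], [2], [3], [4], [5], [6], [7], [8], [9], [10], [11]
  1-simplices (27): (27 of them)
  2-simplices (16): [0,2,10], [0,2,11], [0,5,10], [1,3,6], [1,3,8], [1,4,8], [1,4,9], [1,6,9], [2,5,7], [2,5,11], [3,4,6], [3,4,9], [3,8,9], [4,6,8], [5,7,10], [6,8,9]

giving chain groups C_0 ≅ Z^12, C_1 ≅ Z^27, C_2 ≅ Z^16.

∂_1: C_1 → C_0 maps an edge to its endpoints' difference, ∂[p,q] = q − p.
This gives a 12×27 integer matrix of rank 10; reducing to Smith normal form yields diagonal entries (1,1,1,1,1,1,1,1,1,1).

The boundary map ∂_2: C_2 → C_1 sends each 2-simplex [p,q,r] to [q,r] − [p,r] + [p,q]. For instance
  ∂[0,5,10] = [5,10] − [0,10] + [0,5],
  ∂[1,3,6] = [3,6] − [1,6] + [1,3].
As a 27×16 matrix over Z this has rank 16, with invariant factors (1,1,1,1,1,1,1,1,1,1,1,1,1,1,1,2).

Computing H_k = (kernel of ∂_k) / (image of ∂_{k+1}):

  H_2: rank ker ∂_2 − rank ∂_3 = (16 − 16) − 0 = 0, and there is no ∂_3, so H_2 ≅ 0.

(K is a triangulation of the disjoint union of the real projective plane RP^2 and the cylinder S^1 x I.)

H_2 = 0.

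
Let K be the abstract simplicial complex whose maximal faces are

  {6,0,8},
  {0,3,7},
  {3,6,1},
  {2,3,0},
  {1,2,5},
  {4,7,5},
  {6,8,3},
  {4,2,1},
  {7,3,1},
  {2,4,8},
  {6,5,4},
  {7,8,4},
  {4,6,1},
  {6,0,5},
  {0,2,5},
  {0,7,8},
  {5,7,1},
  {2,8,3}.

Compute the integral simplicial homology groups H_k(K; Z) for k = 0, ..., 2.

H_0 = Z,  H_1 = Z ⊕ Z/2,  H_2 = 0.

We work with the vertex ordering 0 < 1 < 2 < 3 < 4 < 5 < 6 < 7 < 8. The simplices of K, each written with vertices in increasing order, are:

  0-simplices (9): [0], [1], [2], [3], [4], [5], [6], [7], [8]
  1-simplices (27): (27 of them)
  2-simplices (18): [0,2,3], [0,2,5], [0,3,7], [0,5,6], [0,6,8], [0,7,8], [1,2,4], [1,2,5], [1,3,6], [1,3,7], [1,4,6], [1,5,7], [2,3,8], [2,4,8], [3,6,8], [4,5,6], [4,5,7], [4,7,8]

so the chain groups are C_0 ≅ Z^9, C_1 ≅ Z^27, C_2 ≅ Z^18.

The boundary map ∂_1: C_1 → C_0 maps an edge to its endpoints' difference, ∂[p,q] = q − p.
As a 9×27 matrix over Z this has rank 8, with invariant factors (1,1,1,1,1,1,1,1).

Boundary ∂_2: C_2 → C_1 acts by ∂[p,q,r] = [q,r] − [p,r] + [p,q]. For instance
  ∂[4,5,7] = [5,7] − [4,7] + [4,5],
  ∂[2,4,8] = [4,8] − [2,8] + [2,4].
This gives a 27×18 integer matrix of rank 18; reducing to Smith normal form yields diagonal entries (1,1,1,1,1,1,1,1,1,1,1,1,1,1,1,1,1,2).

Reading off H_k = ker ∂_k / im ∂_{k+1}:

  H_0: rank C_0 − rank ∂_1 = 9 − 8 = 1, and the invariant factors of ∂_1 are all 1, so H_0 = Z.
  H_1: rank ker ∂_1 − rank ∂_2 = (27 − 8) − 18 = 1, and ∂_2 has invariant factor 2 > 1, so H_1 = Z ⊕ Z/2.
  H_2: rank ker ∂_2 − rank ∂_3 = (18 − 18) − 0 = 0, and there is no ∂_3, so H_2 = 0.

(K is a triangulation of the Klein bottle.)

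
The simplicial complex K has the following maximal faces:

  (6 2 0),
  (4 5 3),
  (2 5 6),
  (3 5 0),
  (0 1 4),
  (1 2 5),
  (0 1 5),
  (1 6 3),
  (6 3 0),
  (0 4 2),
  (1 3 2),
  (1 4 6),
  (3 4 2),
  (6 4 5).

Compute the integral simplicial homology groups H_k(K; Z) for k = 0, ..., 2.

Fix the vertex order 0 < 1 < 2 < 3 < 4 < 5 < 6 and write every simplex with vertices in increasing order. Then dim K = 2 and the simplices of K are:

  0-simplices (7): [0], [1], [2], [3], [4], [5], [6]
  1-simplices (21): [0,1], [0,2], [0,3], [0,4], [0,5], [0,6], [1,2], [1,3], [1,4], [1,5], [1,6], [2,3], [2,4], [2,5], [2,6], [3,4], [3,5], [3,6], [4,5], [4,6], [5,6]
  2-simplices (14): [0,1,4], [0,1,5], [0,2,4], [0,2,6], [0,3,5], [0,3,6], [1,2,3], [1,2,5], [1,3,6], [1,4,6], [2,3,4], [2,5,6], [3,4,5], [4,5,6]

giving chain groups C_0 ≅ Z^7, C_1 ≅ Z^21, C_2 ≅ Z^14.

Boundary ∂_1: C_1 → C_0 maps an edge to its endpoints' difference, ∂[p,q] = q − p. For instance
  ∂[1,6] = [6] − [1].
The 7×21 boundary matrix has rank 6 and Smith normal form diag(1,1,1,1,1,1).

Boundary ∂_2: C_2 → C_1 acts by ∂[p,q,r] = [q,r] − [p,r] + [p,q]. For instance
  ∂[0,3,6] = [3,6] − [0,6] + [0,3],
  ∂[1,3,6] = [3,6] − [1,6] + [1,3].
This gives a 21×14 integer matrix of rank 13; reducing to Smith normal form yields diagonal entries (1,1,1,1,1,1,1,1,1,1,1,1,1).

Reading off H_k = ker ∂_k / im ∂_{k+1}:

  H_0: rank C_0 − rank ∂_1 = 7 − 6 = 1, and the invariant factors of ∂_1 are all 1, so H_0 ≅ Z.
  H_1: rank ker ∂_1 − rank ∂_2 = (21 − 6) − 13 = 2, and the invariant factors of ∂_2 are all 1, so H_1 ≅ Z^2.
  H_2: rank ker ∂_2 − rank ∂_3 = (14 − 13) − 0 = 1, and there is no ∂_3, so H_2 ≅ Z.

As a check, the Euler characteristic is 7 − 21 + 14 = 0, which agrees with 1 − 2 + 1 = 0.

H_0 ≅ Z,  H_1 ≅ Z^2,  H_2 ≅ Z.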